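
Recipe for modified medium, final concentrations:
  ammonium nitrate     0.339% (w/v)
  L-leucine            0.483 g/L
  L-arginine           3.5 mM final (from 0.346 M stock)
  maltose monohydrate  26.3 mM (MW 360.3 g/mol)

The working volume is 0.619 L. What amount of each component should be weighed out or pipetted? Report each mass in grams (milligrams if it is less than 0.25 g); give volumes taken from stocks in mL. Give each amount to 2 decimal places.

Scale factor relative to 1 L: 0.619.
ammonium nitrate: 0.339% w/v = 3.39 g/L → 3.39 × 0.619 L = 2.10 g
L-leucine: 0.483 g/L × 0.619 L = 0.30 g
L-arginine: dilute stock: 3.5 mM × 619 mL ÷ 346 mM = 6.26 mL
maltose monohydrate: 26.3 mmol/L × 360.3 g/mol × 0.619 L ÷ 1000 = 5.87 g

ammonium nitrate 2.10 g; L-leucine 0.30 g; L-arginine 6.26 mL; maltose monohydrate 5.87 g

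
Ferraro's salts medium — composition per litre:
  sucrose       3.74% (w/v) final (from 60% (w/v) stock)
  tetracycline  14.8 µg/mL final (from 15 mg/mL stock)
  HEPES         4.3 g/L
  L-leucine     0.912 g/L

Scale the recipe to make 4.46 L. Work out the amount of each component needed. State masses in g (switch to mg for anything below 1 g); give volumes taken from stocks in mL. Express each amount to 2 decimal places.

Scale factor relative to 1 L: 4.46.
sucrose: V = C2·V2/C1 = 3.74% ÷ 60% × 4460 mL = 278.01 mL
tetracycline: C1V1 = C2V2 → 14.8 µg/mL × 4460 mL ÷ 15000 µg/mL = 4.40 mL
HEPES: 4.3 g/L × 4.46 L = 19.18 g
L-leucine: 0.912 g/L × 4.46 L = 4.07 g

sucrose 278.01 mL; tetracycline 4.40 mL; HEPES 19.18 g; L-leucine 4.07 g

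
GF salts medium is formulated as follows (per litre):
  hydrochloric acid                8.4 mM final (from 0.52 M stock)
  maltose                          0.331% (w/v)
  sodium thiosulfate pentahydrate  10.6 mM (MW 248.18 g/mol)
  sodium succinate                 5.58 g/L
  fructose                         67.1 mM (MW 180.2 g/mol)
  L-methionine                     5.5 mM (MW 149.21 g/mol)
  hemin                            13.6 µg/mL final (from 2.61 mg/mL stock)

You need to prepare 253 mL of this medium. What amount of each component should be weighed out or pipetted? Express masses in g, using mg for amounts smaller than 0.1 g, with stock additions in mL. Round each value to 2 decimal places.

hydrochloric acid 4.09 mL; maltose 0.84 g; sodium thiosulfate pentahydrate 0.67 g; sodium succinate 1.41 g; fructose 3.06 g; L-methionine 0.21 g; hemin 1.32 mL

Target volume = 253 mL = 0.253 L.
hydrochloric acid: dilute stock: 8.4 mM × 253 mL ÷ 520 mM = 4.09 mL
maltose: 0.331 g per 100 mL × 253 mL ÷ 100 = 0.84 g
sodium thiosulfate pentahydrate: 10.6 mmol/L × 248.18 g/mol × 0.253 L ÷ 1000 = 0.67 g
sodium succinate: 5.58 g/L × 0.253 L = 1.41 g
fructose: 67.1 mmol/L × 180.2 g/mol × 0.253 L ÷ 1000 = 3.06 g
L-methionine: 5.5 mmol/L × 149.21 g/mol × 0.253 L ÷ 1000 = 0.21 g
hemin: dilute stock: 13.6 µg/mL × 253 mL ÷ 2610 µg/mL = 1.32 mL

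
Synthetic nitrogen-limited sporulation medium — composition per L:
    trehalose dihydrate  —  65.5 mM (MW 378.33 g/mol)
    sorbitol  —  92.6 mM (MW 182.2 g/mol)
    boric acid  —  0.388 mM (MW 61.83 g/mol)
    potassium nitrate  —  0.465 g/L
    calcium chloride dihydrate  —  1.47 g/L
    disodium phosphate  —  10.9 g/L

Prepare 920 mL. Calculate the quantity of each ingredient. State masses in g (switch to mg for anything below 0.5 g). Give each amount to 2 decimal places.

Target volume = 920 mL = 0.92 L.
trehalose dihydrate: 65.5 mmol/L × 378.33 g/mol × 0.92 L ÷ 1000 = 22.80 g
sorbitol: 92.6 mmol/L × 182.2 g/mol × 0.92 L ÷ 1000 = 15.52 g
boric acid: 0.388 mmol/L × 61.83 mg/mmol × 0.92 L = 22.07 mg
potassium nitrate: 0.465 g/L × 0.92 L = 0.4278 g = 427.80 mg
calcium chloride dihydrate: 1.47 g/L × 0.92 L = 1.35 g
disodium phosphate: 10.9 g/L × 0.92 L = 10.03 g

trehalose dihydrate 22.80 g; sorbitol 15.52 g; boric acid 22.07 mg; potassium nitrate 427.80 mg; calcium chloride dihydrate 1.35 g; disodium phosphate 10.03 g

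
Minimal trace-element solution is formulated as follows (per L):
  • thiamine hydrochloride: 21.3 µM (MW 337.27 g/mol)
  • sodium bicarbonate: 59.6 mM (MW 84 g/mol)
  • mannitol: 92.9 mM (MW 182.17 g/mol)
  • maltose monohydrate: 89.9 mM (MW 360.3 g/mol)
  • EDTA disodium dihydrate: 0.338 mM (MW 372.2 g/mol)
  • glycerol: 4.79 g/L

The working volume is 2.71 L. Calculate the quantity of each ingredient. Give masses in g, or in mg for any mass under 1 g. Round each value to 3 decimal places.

Scale factor relative to 1 L: 2.71.
thiamine hydrochloride: 21.3 µmol/L × 337.27 g/mol × 2.71 L ÷ 1000 = 19.468 mg
sodium bicarbonate: 59.6 mmol/L × 84 g/mol × 2.71 L ÷ 1000 = 13.567 g
mannitol: 92.9 mmol/L × 182.17 g/mol × 2.71 L ÷ 1000 = 45.863 g
maltose monohydrate: 89.9 mmol/L × 360.3 g/mol × 2.71 L ÷ 1000 = 87.780 g
EDTA disodium dihydrate: 0.338 mmol/L × 372.2 mg/mmol × 2.71 L = 340.928 mg
glycerol: 4.79 g/L × 2.71 L = 12.981 g

thiamine hydrochloride 19.468 mg; sodium bicarbonate 13.567 g; mannitol 45.863 g; maltose monohydrate 87.780 g; EDTA disodium dihydrate 340.928 mg; glycerol 12.981 g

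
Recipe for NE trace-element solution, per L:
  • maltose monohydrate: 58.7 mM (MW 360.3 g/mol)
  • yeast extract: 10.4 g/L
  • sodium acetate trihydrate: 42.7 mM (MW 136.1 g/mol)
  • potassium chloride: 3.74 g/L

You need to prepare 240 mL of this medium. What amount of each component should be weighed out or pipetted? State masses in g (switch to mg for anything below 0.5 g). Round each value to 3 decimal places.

maltose monohydrate 5.076 g; yeast extract 2.496 g; sodium acetate trihydrate 1.395 g; potassium chloride 0.898 g

Scale factor relative to 1 L: 0.24.
maltose monohydrate: 58.7 mmol/L × 360.3 g/mol × 0.24 L ÷ 1000 = 5.076 g
yeast extract: 10.4 g/L × 0.24 L = 2.496 g
sodium acetate trihydrate: 42.7 mmol/L × 136.1 g/mol × 0.24 L ÷ 1000 = 1.395 g
potassium chloride: 3.74 g/L × 0.24 L = 0.898 g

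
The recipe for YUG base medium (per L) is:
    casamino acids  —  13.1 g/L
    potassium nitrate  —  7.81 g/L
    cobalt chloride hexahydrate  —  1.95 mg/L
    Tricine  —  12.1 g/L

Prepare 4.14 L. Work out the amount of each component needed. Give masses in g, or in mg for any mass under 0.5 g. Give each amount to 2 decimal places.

Working volume: 4.14 L.
casamino acids: 13.1 g/L × 4.14 L = 54.23 g
potassium nitrate: 7.81 g/L × 4.14 L = 32.33 g
cobalt chloride hexahydrate: 1.95 mg/L × 4.14 L = 8.07 mg
Tricine: 12.1 g/L × 4.14 L = 50.09 g

casamino acids 54.23 g; potassium nitrate 32.33 g; cobalt chloride hexahydrate 8.07 mg; Tricine 50.09 g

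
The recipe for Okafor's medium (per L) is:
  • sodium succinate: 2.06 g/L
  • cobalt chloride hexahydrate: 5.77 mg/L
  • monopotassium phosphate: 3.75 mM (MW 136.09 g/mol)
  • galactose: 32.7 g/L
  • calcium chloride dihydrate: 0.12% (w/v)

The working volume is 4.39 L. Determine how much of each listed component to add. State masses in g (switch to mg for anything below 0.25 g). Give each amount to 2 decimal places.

sodium succinate 9.04 g; cobalt chloride hexahydrate 25.33 mg; monopotassium phosphate 2.24 g; galactose 143.55 g; calcium chloride dihydrate 5.27 g

Scale factor relative to 1 L: 4.39.
sodium succinate: 2.06 g/L × 4.39 L = 9.04 g
cobalt chloride hexahydrate: 5.77 mg/L × 4.39 L = 25.33 mg
monopotassium phosphate: 3.75 mmol/L × 136.09 g/mol × 4.39 L ÷ 1000 = 2.24 g
galactose: 32.7 g/L × 4.39 L = 143.55 g
calcium chloride dihydrate: 0.12 g per 100 mL × 4390 mL ÷ 100 = 5.27 g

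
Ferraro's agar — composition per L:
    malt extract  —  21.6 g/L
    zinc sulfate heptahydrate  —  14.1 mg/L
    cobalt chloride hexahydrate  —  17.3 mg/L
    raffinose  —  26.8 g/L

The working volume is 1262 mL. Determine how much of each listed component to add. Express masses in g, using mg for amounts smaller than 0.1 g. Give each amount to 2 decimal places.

Scale factor relative to 1 L: 1.262.
malt extract: 21.6 g/L × 1.262 L = 27.26 g
zinc sulfate heptahydrate: 14.1 mg/L × 1.262 L = 17.79 mg
cobalt chloride hexahydrate: 17.3 mg/L × 1.262 L = 21.83 mg
raffinose: 26.8 g/L × 1.262 L = 33.82 g

malt extract 27.26 g; zinc sulfate heptahydrate 17.79 mg; cobalt chloride hexahydrate 21.83 mg; raffinose 33.82 g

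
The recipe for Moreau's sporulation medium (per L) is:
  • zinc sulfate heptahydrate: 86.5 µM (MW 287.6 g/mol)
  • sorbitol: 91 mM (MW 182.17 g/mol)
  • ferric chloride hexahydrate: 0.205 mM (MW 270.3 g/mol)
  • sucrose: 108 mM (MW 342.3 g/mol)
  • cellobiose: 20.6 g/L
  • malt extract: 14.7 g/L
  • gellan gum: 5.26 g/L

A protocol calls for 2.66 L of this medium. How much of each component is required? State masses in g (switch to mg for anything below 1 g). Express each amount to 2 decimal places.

zinc sulfate heptahydrate 66.17 mg; sorbitol 44.10 g; ferric chloride hexahydrate 147.39 mg; sucrose 98.34 g; cellobiose 54.80 g; malt extract 39.10 g; gellan gum 13.99 g

Working volume: 2.66 L.
zinc sulfate heptahydrate: 86.5 µmol/L × 287.6 g/mol × 2.66 L ÷ 1000 = 66.17 mg
sorbitol: 91 mmol/L × 182.17 g/mol × 2.66 L ÷ 1000 = 44.10 g
ferric chloride hexahydrate: 0.205 mmol/L × 270.3 mg/mmol × 2.66 L = 147.39 mg
sucrose: 108 mmol/L × 342.3 g/mol × 2.66 L ÷ 1000 = 98.34 g
cellobiose: 20.6 g/L × 2.66 L = 54.80 g
malt extract: 14.7 g/L × 2.66 L = 39.10 g
gellan gum: 5.26 g/L × 2.66 L = 13.99 g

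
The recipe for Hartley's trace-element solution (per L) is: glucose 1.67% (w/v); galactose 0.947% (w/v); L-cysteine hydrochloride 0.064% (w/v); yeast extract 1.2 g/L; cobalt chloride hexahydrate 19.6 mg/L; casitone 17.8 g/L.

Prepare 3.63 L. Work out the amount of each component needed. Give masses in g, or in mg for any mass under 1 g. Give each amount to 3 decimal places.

glucose 60.621 g; galactose 34.376 g; L-cysteine hydrochloride 2.323 g; yeast extract 4.356 g; cobalt chloride hexahydrate 71.148 mg; casitone 64.614 g

Working volume: 3.63 L.
glucose: 1.67 g per 100 mL × 3630 mL ÷ 100 = 60.621 g
galactose: 0.947 g per 100 mL × 3630 mL ÷ 100 = 34.376 g
L-cysteine hydrochloride: 0.064 g per 100 mL × 3630 mL ÷ 100 = 2.323 g
yeast extract: 1.2 g/L × 3.63 L = 4.356 g
cobalt chloride hexahydrate: 19.6 mg/L × 3.63 L = 71.148 mg
casitone: 17.8 g/L × 3.63 L = 64.614 g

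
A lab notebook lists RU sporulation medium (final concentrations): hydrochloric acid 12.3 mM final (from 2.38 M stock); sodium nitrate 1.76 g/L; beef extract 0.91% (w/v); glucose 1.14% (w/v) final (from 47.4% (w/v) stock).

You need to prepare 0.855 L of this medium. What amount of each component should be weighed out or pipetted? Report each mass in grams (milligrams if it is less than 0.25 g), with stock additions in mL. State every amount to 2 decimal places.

Working volume: 0.855 L.
hydrochloric acid: dilute stock: 12.3 mM × 855 mL ÷ 2380 mM = 4.42 mL
sodium nitrate: 1.76 g/L × 0.855 L = 1.50 g
beef extract: 0.91% w/v = 9.1 g/L → 9.1 × 0.855 L = 7.78 g
glucose: C1V1 = C2V2 → 1.14% ÷ 47.4% × 855 mL = 20.56 mL

hydrochloric acid 4.42 mL; sodium nitrate 1.50 g; beef extract 7.78 g; glucose 20.56 mL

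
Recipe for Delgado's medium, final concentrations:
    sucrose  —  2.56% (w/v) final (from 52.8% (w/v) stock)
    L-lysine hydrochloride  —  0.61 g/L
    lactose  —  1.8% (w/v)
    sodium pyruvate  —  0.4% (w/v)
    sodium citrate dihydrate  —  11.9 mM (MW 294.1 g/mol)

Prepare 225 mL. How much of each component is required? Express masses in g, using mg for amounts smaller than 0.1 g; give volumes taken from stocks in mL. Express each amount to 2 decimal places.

sucrose 10.91 mL; L-lysine hydrochloride 0.14 g; lactose 4.05 g; sodium pyruvate 0.90 g; sodium citrate dihydrate 0.79 g

Target volume = 225 mL = 0.225 L.
sucrose: C1V1 = C2V2 → 2.56% ÷ 52.8% × 225 mL = 10.91 mL
L-lysine hydrochloride: 0.61 g/L × 0.225 L = 0.14 g
lactose: 1.8 g per 100 mL × 225 mL ÷ 100 = 4.05 g
sodium pyruvate: 0.4% w/v = 4 g/L → 4 × 0.225 L = 0.90 g
sodium citrate dihydrate: 11.9 mmol/L × 294.1 g/mol × 0.225 L ÷ 1000 = 0.79 g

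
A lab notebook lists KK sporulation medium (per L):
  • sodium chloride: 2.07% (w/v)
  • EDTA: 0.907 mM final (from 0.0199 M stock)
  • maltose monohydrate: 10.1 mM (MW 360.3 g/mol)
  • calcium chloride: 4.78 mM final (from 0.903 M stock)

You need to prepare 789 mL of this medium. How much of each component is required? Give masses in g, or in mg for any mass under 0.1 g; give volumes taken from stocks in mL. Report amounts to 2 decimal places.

sodium chloride 16.33 g; EDTA 35.96 mL; maltose monohydrate 2.87 g; calcium chloride 4.18 mL

Working volume: 789 mL = 0.789 L.
sodium chloride: 2.07% w/v = 20.7 g/L → 20.7 × 0.789 L = 16.33 g
EDTA: dilute stock: 0.907 mM × 789 mL ÷ 19.9 mM = 35.96 mL
maltose monohydrate: 10.1 mmol/L × 360.3 g/mol × 0.789 L ÷ 1000 = 2.87 g
calcium chloride: V = C2·V2/C1 = 4.78 mM × 789 mL ÷ 903 mM = 4.18 mL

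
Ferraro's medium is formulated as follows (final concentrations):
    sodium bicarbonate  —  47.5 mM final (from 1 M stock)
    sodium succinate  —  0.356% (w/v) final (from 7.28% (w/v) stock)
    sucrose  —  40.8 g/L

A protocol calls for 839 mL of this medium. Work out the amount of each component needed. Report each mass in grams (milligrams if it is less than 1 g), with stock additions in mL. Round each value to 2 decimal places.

Scale factor relative to 1 L: 0.839.
sodium bicarbonate: V = C2·V2/C1 = 47.5 mM × 839 mL ÷ 1000 mM = 39.85 mL
sodium succinate: dilute stock: 0.356% ÷ 7.28% × 839 mL = 41.03 mL
sucrose: 40.8 g/L × 0.839 L = 34.23 g

sodium bicarbonate 39.85 mL; sodium succinate 41.03 mL; sucrose 34.23 g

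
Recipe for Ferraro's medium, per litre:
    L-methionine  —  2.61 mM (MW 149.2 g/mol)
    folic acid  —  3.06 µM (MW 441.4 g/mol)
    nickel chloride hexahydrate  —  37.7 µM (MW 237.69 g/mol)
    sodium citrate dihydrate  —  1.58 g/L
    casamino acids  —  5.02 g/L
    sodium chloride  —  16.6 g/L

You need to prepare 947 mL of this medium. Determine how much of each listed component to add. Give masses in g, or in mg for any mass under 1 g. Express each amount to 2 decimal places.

Scale factor relative to 1 L: 0.947.
L-methionine: 2.61 mmol/L × 149.2 mg/mmol × 0.947 L = 368.77 mg
folic acid: 3.06 µmol/L × 441.4 g/mol × 0.947 L ÷ 1000 = 1.28 mg
nickel chloride hexahydrate: 37.7 µmol/L × 237.69 g/mol × 0.947 L ÷ 1000 = 8.49 mg
sodium citrate dihydrate: 1.58 g/L × 0.947 L = 1.50 g
casamino acids: 5.02 g/L × 0.947 L = 4.75 g
sodium chloride: 16.6 g/L × 0.947 L = 15.72 g

L-methionine 368.77 mg; folic acid 1.28 mg; nickel chloride hexahydrate 8.49 mg; sodium citrate dihydrate 1.50 g; casamino acids 4.75 g; sodium chloride 15.72 g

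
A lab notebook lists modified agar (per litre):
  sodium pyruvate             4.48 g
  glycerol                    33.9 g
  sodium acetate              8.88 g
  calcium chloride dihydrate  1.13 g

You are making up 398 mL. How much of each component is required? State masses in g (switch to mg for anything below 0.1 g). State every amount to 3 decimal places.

sodium pyruvate 1.783 g; glycerol 13.492 g; sodium acetate 3.534 g; calcium chloride dihydrate 0.450 g

Scale factor = 398 mL / 1000 mL = 0.398.
sodium pyruvate: 4.48 g × (398 mL / 1000 mL) = 1.783 g
glycerol: 33.9 g × (398 mL / 1000 mL) = 13.492 g
sodium acetate: 8.88 g × (398 mL / 1000 mL) = 3.534 g
calcium chloride dihydrate: 1.13 g × (398 mL / 1000 mL) = 0.450 g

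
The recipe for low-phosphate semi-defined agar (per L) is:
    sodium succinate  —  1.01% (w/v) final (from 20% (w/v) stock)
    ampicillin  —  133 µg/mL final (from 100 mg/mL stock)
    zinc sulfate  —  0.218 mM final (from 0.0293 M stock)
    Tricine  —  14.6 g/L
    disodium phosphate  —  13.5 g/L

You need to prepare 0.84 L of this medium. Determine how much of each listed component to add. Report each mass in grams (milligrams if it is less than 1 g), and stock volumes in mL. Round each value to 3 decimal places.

Scale factor relative to 1 L: 0.84.
sodium succinate: V = C2·V2/C1 = 1.01% ÷ 20% × 840 mL = 42.420 mL
ampicillin: dilute stock: 133 µg/mL × 840 mL ÷ 100000 µg/mL = 1.117 mL
zinc sulfate: dilute stock: 0.218 mM × 840 mL ÷ 29.3 mM = 6.250 mL
Tricine: 14.6 g/L × 0.84 L = 12.264 g
disodium phosphate: 13.5 g/L × 0.84 L = 11.340 g

sodium succinate 42.420 mL; ampicillin 1.117 mL; zinc sulfate 6.250 mL; Tricine 12.264 g; disodium phosphate 11.340 g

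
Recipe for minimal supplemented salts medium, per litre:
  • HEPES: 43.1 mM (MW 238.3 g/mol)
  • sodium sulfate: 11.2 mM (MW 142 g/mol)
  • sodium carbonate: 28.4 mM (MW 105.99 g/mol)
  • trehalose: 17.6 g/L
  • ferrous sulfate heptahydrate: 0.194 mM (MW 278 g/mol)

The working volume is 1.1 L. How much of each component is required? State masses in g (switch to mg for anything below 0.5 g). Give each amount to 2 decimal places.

Scale factor relative to 1 L: 1.1.
HEPES: 43.1 mmol/L × 238.3 g/mol × 1.1 L ÷ 1000 = 11.30 g
sodium sulfate: 11.2 mmol/L × 142 g/mol × 1.1 L ÷ 1000 = 1.75 g
sodium carbonate: 28.4 mmol/L × 105.99 g/mol × 1.1 L ÷ 1000 = 3.31 g
trehalose: 17.6 g/L × 1.1 L = 19.36 g
ferrous sulfate heptahydrate: 0.194 mmol/L × 278 mg/mmol × 1.1 L = 59.33 mg

HEPES 11.30 g; sodium sulfate 1.75 g; sodium carbonate 3.31 g; trehalose 19.36 g; ferrous sulfate heptahydrate 59.33 mg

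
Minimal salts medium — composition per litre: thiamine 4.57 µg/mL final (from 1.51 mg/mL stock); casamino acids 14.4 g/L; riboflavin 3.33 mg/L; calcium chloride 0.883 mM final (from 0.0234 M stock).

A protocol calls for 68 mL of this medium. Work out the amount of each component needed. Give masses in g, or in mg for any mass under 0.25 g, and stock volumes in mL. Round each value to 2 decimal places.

Scale factor relative to 1 L: 0.068.
thiamine: dilute stock: 4.57 µg/mL × 68 mL ÷ 1510 µg/mL = 0.21 mL
casamino acids: 14.4 g/L × 0.068 L = 0.98 g
riboflavin: 3.33 mg/L × 0.068 L = 0.23 mg
calcium chloride: V = C2·V2/C1 = 0.883 mM × 68 mL ÷ 23.4 mM = 2.57 mL

thiamine 0.21 mL; casamino acids 0.98 g; riboflavin 0.23 mg; calcium chloride 2.57 mL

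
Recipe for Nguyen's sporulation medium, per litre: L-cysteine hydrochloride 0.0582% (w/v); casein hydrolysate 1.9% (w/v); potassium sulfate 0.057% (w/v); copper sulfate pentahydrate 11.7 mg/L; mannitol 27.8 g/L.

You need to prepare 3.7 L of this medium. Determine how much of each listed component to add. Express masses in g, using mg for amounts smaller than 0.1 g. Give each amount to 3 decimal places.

L-cysteine hydrochloride 2.153 g; casein hydrolysate 70.300 g; potassium sulfate 2.109 g; copper sulfate pentahydrate 43.290 mg; mannitol 102.860 g

Scale factor relative to 1 L: 3.7.
L-cysteine hydrochloride: 0.0582 g per 100 mL × 3700 mL ÷ 100 = 2.153 g
casein hydrolysate: 1.9 g per 100 mL × 3700 mL ÷ 100 = 70.300 g
potassium sulfate: 0.057% w/v = 0.57 g/L → 0.57 × 3.7 L = 2.109 g
copper sulfate pentahydrate: 11.7 mg/L × 3.7 L = 43.290 mg
mannitol: 27.8 g/L × 3.7 L = 102.860 g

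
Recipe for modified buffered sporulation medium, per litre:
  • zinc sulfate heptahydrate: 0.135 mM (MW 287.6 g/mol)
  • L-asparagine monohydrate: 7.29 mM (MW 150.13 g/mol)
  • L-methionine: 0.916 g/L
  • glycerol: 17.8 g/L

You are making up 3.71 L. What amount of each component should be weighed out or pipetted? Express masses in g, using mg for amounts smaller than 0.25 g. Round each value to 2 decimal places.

zinc sulfate heptahydrate 144.04 mg; L-asparagine monohydrate 4.06 g; L-methionine 3.40 g; glycerol 66.04 g

Working volume: 3.71 L.
zinc sulfate heptahydrate: 0.135 mmol/L × 287.6 mg/mmol × 3.71 L = 144.04 mg
L-asparagine monohydrate: 7.29 mmol/L × 150.13 g/mol × 3.71 L ÷ 1000 = 4.06 g
L-methionine: 0.916 g/L × 3.71 L = 3.40 g
glycerol: 17.8 g/L × 3.71 L = 66.04 g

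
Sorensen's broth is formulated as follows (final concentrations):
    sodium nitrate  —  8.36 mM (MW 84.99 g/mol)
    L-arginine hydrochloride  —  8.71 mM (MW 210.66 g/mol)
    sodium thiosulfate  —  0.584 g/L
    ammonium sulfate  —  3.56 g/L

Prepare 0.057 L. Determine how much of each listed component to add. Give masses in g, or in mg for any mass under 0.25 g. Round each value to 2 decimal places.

Scale factor relative to 1 L: 0.057.
sodium nitrate: 8.36 mmol/L × 84.99 mg/mmol × 0.057 L = 40.50 mg
L-arginine hydrochloride: 8.71 mmol/L × 210.66 mg/mmol × 0.057 L = 104.59 mg
sodium thiosulfate: 0.584 g/L × 0.057 L = 0.033288 g = 33.29 mg
ammonium sulfate: 3.56 g/L × 0.057 L = 0.20292 g = 202.92 mg

sodium nitrate 40.50 mg; L-arginine hydrochloride 104.59 mg; sodium thiosulfate 33.29 mg; ammonium sulfate 202.92 mg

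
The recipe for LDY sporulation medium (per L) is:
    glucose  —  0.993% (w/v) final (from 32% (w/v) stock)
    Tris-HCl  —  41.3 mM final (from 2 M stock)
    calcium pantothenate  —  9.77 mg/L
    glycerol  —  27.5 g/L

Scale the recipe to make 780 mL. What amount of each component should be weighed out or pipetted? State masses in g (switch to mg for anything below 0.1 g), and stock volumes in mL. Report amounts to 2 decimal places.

glucose 24.20 mL; Tris-HCl 16.11 mL; calcium pantothenate 7.62 mg; glycerol 21.45 g

Target volume = 780 mL = 0.78 L.
glucose: C1V1 = C2V2 → 0.993% ÷ 32% × 780 mL = 24.20 mL
Tris-HCl: C1V1 = C2V2 → 41.3 mM × 780 mL ÷ 2000 mM = 16.11 mL
calcium pantothenate: 9.77 mg/L × 0.78 L = 7.62 mg
glycerol: 27.5 g/L × 0.78 L = 21.45 g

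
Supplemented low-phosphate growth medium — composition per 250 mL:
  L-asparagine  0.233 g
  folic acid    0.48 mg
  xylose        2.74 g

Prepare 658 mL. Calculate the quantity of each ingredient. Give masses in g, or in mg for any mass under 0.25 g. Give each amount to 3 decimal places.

L-asparagine 0.613 g; folic acid 1.263 mg; xylose 7.212 g

Scale factor = 658 mL / 250 mL = 2.632.
L-asparagine: 0.233 g × (658 mL / 250 mL) = 0.613 g
folic acid: 0.48 mg × (658 mL / 250 mL) = 1.263 mg
xylose: 2.74 g × (658 mL / 250 mL) = 7.212 g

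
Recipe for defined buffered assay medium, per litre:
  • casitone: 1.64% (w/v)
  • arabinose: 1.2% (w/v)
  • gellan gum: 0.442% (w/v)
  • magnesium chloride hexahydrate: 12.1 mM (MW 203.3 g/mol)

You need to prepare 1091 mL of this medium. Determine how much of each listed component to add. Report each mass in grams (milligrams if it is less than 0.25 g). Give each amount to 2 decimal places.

casitone 17.89 g; arabinose 13.09 g; gellan gum 4.82 g; magnesium chloride hexahydrate 2.68 g

Working volume: 1091 mL = 1.091 L.
casitone: 1.64% w/v = 16.4 g/L → 16.4 × 1.091 L = 17.89 g
arabinose: 1.2% w/v = 12 g/L → 12 × 1.091 L = 13.09 g
gellan gum: 0.442% w/v = 4.42 g/L → 4.42 × 1.091 L = 4.82 g
magnesium chloride hexahydrate: 12.1 mmol/L × 203.3 g/mol × 1.091 L ÷ 1000 = 2.68 g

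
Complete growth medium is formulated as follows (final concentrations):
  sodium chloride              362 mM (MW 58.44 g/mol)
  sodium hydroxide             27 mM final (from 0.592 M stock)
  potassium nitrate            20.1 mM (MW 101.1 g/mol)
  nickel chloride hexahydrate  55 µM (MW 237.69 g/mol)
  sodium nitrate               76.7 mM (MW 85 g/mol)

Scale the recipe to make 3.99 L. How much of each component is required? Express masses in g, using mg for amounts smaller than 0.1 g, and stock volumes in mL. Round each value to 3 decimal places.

sodium chloride 84.410 g; sodium hydroxide 181.976 mL; potassium nitrate 8.108 g; nickel chloride hexahydrate 52.161 mg; sodium nitrate 26.013 g

Scale factor relative to 1 L: 3.99.
sodium chloride: 362 mmol/L × 58.44 g/mol × 3.99 L ÷ 1000 = 84.410 g
sodium hydroxide: V = C2·V2/C1 = 27 mM × 3990 mL ÷ 592 mM = 181.976 mL
potassium nitrate: 20.1 mmol/L × 101.1 g/mol × 3.99 L ÷ 1000 = 8.108 g
nickel chloride hexahydrate: 55 µmol/L × 237.69 g/mol × 3.99 L ÷ 1000 = 52.161 mg
sodium nitrate: 76.7 mmol/L × 85 g/mol × 3.99 L ÷ 1000 = 26.013 g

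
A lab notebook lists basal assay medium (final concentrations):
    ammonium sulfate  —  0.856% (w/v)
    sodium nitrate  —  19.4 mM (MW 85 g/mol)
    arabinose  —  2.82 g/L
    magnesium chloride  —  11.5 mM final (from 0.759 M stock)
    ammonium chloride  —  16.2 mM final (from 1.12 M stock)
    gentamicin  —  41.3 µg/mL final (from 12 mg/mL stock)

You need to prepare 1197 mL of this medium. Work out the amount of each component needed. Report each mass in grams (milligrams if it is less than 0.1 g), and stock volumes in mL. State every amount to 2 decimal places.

ammonium sulfate 10.25 g; sodium nitrate 1.97 g; arabinose 3.38 g; magnesium chloride 18.14 mL; ammonium chloride 17.31 mL; gentamicin 4.12 mL

Working volume: 1197 mL = 1.197 L.
ammonium sulfate: 0.856 g per 100 mL × 1197 mL ÷ 100 = 10.25 g
sodium nitrate: 19.4 mmol/L × 85 g/mol × 1.197 L ÷ 1000 = 1.97 g
arabinose: 2.82 g/L × 1.197 L = 3.38 g
magnesium chloride: C1V1 = C2V2 → 11.5 mM × 1197 mL ÷ 759 mM = 18.14 mL
ammonium chloride: dilute stock: 16.2 mM × 1197 mL ÷ 1120 mM = 17.31 mL
gentamicin: C1V1 = C2V2 → 41.3 µg/mL × 1197 mL ÷ 12000 µg/mL = 4.12 mL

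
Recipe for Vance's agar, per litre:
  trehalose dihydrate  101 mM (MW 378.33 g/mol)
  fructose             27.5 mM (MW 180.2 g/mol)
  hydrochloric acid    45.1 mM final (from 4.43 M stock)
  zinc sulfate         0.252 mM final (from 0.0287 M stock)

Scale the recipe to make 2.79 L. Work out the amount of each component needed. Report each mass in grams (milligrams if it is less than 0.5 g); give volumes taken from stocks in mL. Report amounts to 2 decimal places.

trehalose dihydrate 106.61 g; fructose 13.83 g; hydrochloric acid 28.40 mL; zinc sulfate 24.50 mL

Scale factor relative to 1 L: 2.79.
trehalose dihydrate: 101 mmol/L × 378.33 g/mol × 2.79 L ÷ 1000 = 106.61 g
fructose: 27.5 mmol/L × 180.2 g/mol × 2.79 L ÷ 1000 = 13.83 g
hydrochloric acid: C1V1 = C2V2 → 45.1 mM × 2790 mL ÷ 4430 mM = 28.40 mL
zinc sulfate: dilute stock: 0.252 mM × 2790 mL ÷ 28.7 mM = 24.50 mL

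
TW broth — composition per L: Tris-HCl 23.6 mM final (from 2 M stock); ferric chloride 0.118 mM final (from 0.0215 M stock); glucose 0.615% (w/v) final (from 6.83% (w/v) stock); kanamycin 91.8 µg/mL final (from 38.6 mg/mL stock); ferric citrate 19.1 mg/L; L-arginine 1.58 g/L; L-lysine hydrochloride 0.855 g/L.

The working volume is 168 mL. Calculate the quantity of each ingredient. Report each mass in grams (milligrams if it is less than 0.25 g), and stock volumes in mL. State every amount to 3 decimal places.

Target volume = 168 mL = 0.168 L.
Tris-HCl: dilute stock: 23.6 mM × 168 mL ÷ 2000 mM = 1.982 mL
ferric chloride: C1V1 = C2V2 → 0.118 mM × 168 mL ÷ 21.5 mM = 0.922 mL
glucose: dilute stock: 0.615% ÷ 6.83% × 168 mL = 15.127 mL
kanamycin: V = C2·V2/C1 = 91.8 µg/mL × 168 mL ÷ 38600 µg/mL = 0.400 mL
ferric citrate: 19.1 mg/L × 0.168 L = 3.209 mg
L-arginine: 1.58 g/L × 0.168 L = 0.265 g
L-lysine hydrochloride: 0.855 g/L × 0.168 L = 0.14364 g = 143.640 mg

Tris-HCl 1.982 mL; ferric chloride 0.922 mL; glucose 15.127 mL; kanamycin 0.400 mL; ferric citrate 3.209 mg; L-arginine 0.265 g; L-lysine hydrochloride 143.640 mg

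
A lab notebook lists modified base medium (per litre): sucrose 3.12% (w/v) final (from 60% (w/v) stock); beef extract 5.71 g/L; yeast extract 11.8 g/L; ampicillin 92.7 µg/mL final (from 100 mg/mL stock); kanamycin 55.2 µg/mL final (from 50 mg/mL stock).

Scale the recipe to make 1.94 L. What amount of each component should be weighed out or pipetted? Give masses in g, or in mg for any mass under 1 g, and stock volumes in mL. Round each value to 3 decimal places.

sucrose 100.880 mL; beef extract 11.077 g; yeast extract 22.892 g; ampicillin 1.798 mL; kanamycin 2.142 mL

Working volume: 1.94 L.
sucrose: dilute stock: 3.12% ÷ 60% × 1940 mL = 100.880 mL
beef extract: 5.71 g/L × 1.94 L = 11.077 g
yeast extract: 11.8 g/L × 1.94 L = 22.892 g
ampicillin: C1V1 = C2V2 → 92.7 µg/mL × 1940 mL ÷ 100000 µg/mL = 1.798 mL
kanamycin: V = C2·V2/C1 = 55.2 µg/mL × 1940 mL ÷ 50000 µg/mL = 2.142 mL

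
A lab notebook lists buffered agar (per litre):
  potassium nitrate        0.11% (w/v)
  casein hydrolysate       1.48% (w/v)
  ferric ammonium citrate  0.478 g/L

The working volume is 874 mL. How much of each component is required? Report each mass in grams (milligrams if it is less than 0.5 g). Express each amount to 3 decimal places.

Scale factor relative to 1 L: 0.874.
potassium nitrate: 0.11% w/v = 1.1 g/L → 1.1 × 0.874 L = 0.961 g
casein hydrolysate: 1.48% w/v = 14.8 g/L → 14.8 × 0.874 L = 12.935 g
ferric ammonium citrate: 0.478 g/L × 0.874 L = 0.417772 g = 417.772 mg

potassium nitrate 0.961 g; casein hydrolysate 12.935 g; ferric ammonium citrate 417.772 mg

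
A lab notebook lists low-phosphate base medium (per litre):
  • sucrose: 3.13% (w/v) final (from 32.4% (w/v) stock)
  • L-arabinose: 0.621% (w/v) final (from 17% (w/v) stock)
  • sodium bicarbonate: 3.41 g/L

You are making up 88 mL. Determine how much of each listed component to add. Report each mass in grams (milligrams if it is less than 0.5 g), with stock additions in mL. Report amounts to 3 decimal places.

sucrose 8.501 mL; L-arabinose 3.215 mL; sodium bicarbonate 300.080 mg

Scale factor relative to 1 L: 0.088.
sucrose: C1V1 = C2V2 → 3.13% ÷ 32.4% × 88 mL = 8.501 mL
L-arabinose: V = C2·V2/C1 = 0.621% ÷ 17% × 88 mL = 3.215 mL
sodium bicarbonate: 3.41 g/L × 0.088 L = 0.30008 g = 300.080 mg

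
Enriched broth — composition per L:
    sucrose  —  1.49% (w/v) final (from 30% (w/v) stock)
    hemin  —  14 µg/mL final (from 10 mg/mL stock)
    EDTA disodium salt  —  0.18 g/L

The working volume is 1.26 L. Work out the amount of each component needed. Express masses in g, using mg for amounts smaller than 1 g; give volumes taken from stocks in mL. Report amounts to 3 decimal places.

Working volume: 1.26 L.
sucrose: V = C2·V2/C1 = 1.49% ÷ 30% × 1260 mL = 62.580 mL
hemin: dilute stock: 14 µg/mL × 1260 mL ÷ 10000 µg/mL = 1.764 mL
EDTA disodium salt: 0.18 g/L × 1.26 L = 0.2268 g = 226.800 mg

sucrose 62.580 mL; hemin 1.764 mL; EDTA disodium salt 226.800 mg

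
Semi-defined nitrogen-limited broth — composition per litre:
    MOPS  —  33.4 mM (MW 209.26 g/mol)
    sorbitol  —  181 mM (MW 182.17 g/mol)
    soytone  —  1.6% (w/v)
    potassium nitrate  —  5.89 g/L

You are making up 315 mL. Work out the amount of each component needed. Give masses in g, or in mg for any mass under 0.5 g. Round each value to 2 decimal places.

Target volume = 315 mL = 0.315 L.
MOPS: 33.4 mmol/L × 209.26 g/mol × 0.315 L ÷ 1000 = 2.20 g
sorbitol: 181 mmol/L × 182.17 g/mol × 0.315 L ÷ 1000 = 10.39 g
soytone: 1.6 g per 100 mL × 315 mL ÷ 100 = 5.04 g
potassium nitrate: 5.89 g/L × 0.315 L = 1.86 g

MOPS 2.20 g; sorbitol 10.39 g; soytone 5.04 g; potassium nitrate 1.86 g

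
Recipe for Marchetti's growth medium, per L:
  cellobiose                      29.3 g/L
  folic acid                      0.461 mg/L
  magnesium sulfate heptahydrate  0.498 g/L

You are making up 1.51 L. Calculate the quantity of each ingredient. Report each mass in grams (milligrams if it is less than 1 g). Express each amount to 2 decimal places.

Working volume: 1.51 L.
cellobiose: 29.3 g/L × 1.51 L = 44.24 g
folic acid: 0.461 mg/L × 1.51 L = 0.70 mg
magnesium sulfate heptahydrate: 0.498 g/L × 1.51 L = 0.75198 g = 751.98 mg

cellobiose 44.24 g; folic acid 0.70 mg; magnesium sulfate heptahydrate 751.98 mg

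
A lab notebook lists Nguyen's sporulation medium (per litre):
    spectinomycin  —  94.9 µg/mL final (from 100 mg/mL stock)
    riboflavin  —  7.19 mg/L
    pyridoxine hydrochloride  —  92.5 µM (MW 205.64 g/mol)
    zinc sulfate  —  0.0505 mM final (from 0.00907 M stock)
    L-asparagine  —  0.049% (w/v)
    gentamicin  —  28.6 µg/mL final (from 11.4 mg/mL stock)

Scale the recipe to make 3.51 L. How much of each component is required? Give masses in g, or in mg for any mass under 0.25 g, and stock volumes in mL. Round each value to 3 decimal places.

Scale factor relative to 1 L: 3.51.
spectinomycin: V = C2·V2/C1 = 94.9 µg/mL × 3510 mL ÷ 100000 µg/mL = 3.331 mL
riboflavin: 7.19 mg/L × 3.51 L = 25.237 mg
pyridoxine hydrochloride: 92.5 µmol/L × 205.64 g/mol × 3.51 L ÷ 1000 = 66.766 mg
zinc sulfate: dilute stock: 0.0505 mM × 3510 mL ÷ 9.07 mM = 19.543 mL
L-asparagine: 0.049% w/v = 0.49 g/L → 0.49 × 3.51 L = 1.720 g
gentamicin: C1V1 = C2V2 → 28.6 µg/mL × 3510 mL ÷ 11400 µg/mL = 8.806 mL

spectinomycin 3.331 mL; riboflavin 25.237 mg; pyridoxine hydrochloride 66.766 mg; zinc sulfate 19.543 mL; L-asparagine 1.720 g; gentamicin 8.806 mL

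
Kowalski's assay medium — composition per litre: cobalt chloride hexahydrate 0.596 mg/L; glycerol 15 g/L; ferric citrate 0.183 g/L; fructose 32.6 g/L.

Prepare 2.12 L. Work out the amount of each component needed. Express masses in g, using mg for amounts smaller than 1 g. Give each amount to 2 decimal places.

cobalt chloride hexahydrate 1.26 mg; glycerol 31.80 g; ferric citrate 387.96 mg; fructose 69.11 g

Working volume: 2.12 L.
cobalt chloride hexahydrate: 0.596 mg/L × 2.12 L = 1.26 mg
glycerol: 15 g/L × 2.12 L = 31.80 g
ferric citrate: 0.183 g/L × 2.12 L = 0.38796 g = 387.96 mg
fructose: 32.6 g/L × 2.12 L = 69.11 g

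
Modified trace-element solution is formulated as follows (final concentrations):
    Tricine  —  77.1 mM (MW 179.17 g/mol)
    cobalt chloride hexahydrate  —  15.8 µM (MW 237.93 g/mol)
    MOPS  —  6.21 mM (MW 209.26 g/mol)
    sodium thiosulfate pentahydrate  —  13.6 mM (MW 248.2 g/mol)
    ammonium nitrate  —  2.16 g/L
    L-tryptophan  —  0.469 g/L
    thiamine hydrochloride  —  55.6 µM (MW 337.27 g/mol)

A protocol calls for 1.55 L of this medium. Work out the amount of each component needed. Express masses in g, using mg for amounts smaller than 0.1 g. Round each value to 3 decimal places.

Scale factor relative to 1 L: 1.55.
Tricine: 77.1 mmol/L × 179.17 g/mol × 1.55 L ÷ 1000 = 21.412 g
cobalt chloride hexahydrate: 15.8 µmol/L × 237.93 g/mol × 1.55 L ÷ 1000 = 5.827 mg
MOPS: 6.21 mmol/L × 209.26 g/mol × 1.55 L ÷ 1000 = 2.014 g
sodium thiosulfate pentahydrate: 13.6 mmol/L × 248.2 g/mol × 1.55 L ÷ 1000 = 5.232 g
ammonium nitrate: 2.16 g/L × 1.55 L = 3.348 g
L-tryptophan: 0.469 g/L × 1.55 L = 0.727 g
thiamine hydrochloride: 55.6 µmol/L × 337.27 g/mol × 1.55 L ÷ 1000 = 29.066 mg

Tricine 21.412 g; cobalt chloride hexahydrate 5.827 mg; MOPS 2.014 g; sodium thiosulfate pentahydrate 5.232 g; ammonium nitrate 3.348 g; L-tryptophan 0.727 g; thiamine hydrochloride 29.066 mg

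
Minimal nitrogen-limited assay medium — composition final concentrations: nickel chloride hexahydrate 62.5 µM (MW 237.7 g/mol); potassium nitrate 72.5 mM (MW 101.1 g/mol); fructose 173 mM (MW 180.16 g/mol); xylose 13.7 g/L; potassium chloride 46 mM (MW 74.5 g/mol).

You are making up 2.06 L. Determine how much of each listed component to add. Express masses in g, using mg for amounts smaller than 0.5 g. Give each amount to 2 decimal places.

Scale factor relative to 1 L: 2.06.
nickel chloride hexahydrate: 62.5 µmol/L × 237.7 g/mol × 2.06 L ÷ 1000 = 30.60 mg
potassium nitrate: 72.5 mmol/L × 101.1 g/mol × 2.06 L ÷ 1000 = 15.10 g
fructose: 173 mmol/L × 180.16 g/mol × 2.06 L ÷ 1000 = 64.21 g
xylose: 13.7 g/L × 2.06 L = 28.22 g
potassium chloride: 46 mmol/L × 74.5 g/mol × 2.06 L ÷ 1000 = 7.06 g

nickel chloride hexahydrate 30.60 mg; potassium nitrate 15.10 g; fructose 64.21 g; xylose 28.22 g; potassium chloride 7.06 g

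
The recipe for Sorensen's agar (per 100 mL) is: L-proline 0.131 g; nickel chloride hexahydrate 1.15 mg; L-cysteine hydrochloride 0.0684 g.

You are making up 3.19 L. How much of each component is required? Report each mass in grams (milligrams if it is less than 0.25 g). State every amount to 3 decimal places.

Ratio of target to recipe volume: 3190 / 100 = 31.9.
L-proline: 0.131 g × (3190 mL / 100 mL) = 4.179 g
nickel chloride hexahydrate: 1.15 mg × (3190 mL / 100 mL) = 36.685 mg
L-cysteine hydrochloride: 0.0684 g × (3190 mL / 100 mL) = 2.182 g

L-proline 4.179 g; nickel chloride hexahydrate 36.685 mg; L-cysteine hydrochloride 2.182 g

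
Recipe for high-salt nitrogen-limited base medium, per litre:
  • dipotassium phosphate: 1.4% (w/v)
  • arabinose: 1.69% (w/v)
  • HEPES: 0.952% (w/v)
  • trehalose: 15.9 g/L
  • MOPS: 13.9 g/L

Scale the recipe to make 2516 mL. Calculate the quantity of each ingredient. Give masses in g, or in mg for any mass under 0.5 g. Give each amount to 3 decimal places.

Scale factor relative to 1 L: 2.516.
dipotassium phosphate: 1.4% w/v = 14 g/L → 14 × 2.516 L = 35.224 g
arabinose: 1.69 g per 100 mL × 2516 mL ÷ 100 = 42.520 g
HEPES: 0.952% w/v = 9.52 g/L → 9.52 × 2.516 L = 23.952 g
trehalose: 15.9 g/L × 2.516 L = 40.004 g
MOPS: 13.9 g/L × 2.516 L = 34.972 g

dipotassium phosphate 35.224 g; arabinose 42.520 g; HEPES 23.952 g; trehalose 40.004 g; MOPS 34.972 g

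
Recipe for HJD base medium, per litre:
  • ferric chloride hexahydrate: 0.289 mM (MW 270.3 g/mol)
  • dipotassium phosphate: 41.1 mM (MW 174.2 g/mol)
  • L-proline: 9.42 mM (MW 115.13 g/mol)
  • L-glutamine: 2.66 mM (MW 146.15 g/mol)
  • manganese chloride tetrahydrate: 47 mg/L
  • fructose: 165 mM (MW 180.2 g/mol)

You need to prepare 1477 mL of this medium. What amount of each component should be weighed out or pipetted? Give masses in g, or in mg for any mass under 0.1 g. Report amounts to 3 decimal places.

Target volume = 1477 mL = 1.477 L.
ferric chloride hexahydrate: 0.289 mmol/L × 270.3 g/mol × 1.477 L ÷ 1000 = 0.115 g
dipotassium phosphate: 41.1 mmol/L × 174.2 g/mol × 1.477 L ÷ 1000 = 10.575 g
L-proline: 9.42 mmol/L × 115.13 g/mol × 1.477 L ÷ 1000 = 1.602 g
L-glutamine: 2.66 mmol/L × 146.15 g/mol × 1.477 L ÷ 1000 = 0.574 g
manganese chloride tetrahydrate: 47 mg/L × 1.477 L = 69.419 mg
fructose: 165 mmol/L × 180.2 g/mol × 1.477 L ÷ 1000 = 43.916 g

ferric chloride hexahydrate 0.115 g; dipotassium phosphate 10.575 g; L-proline 1.602 g; L-glutamine 0.574 g; manganese chloride tetrahydrate 69.419 mg; fructose 43.916 g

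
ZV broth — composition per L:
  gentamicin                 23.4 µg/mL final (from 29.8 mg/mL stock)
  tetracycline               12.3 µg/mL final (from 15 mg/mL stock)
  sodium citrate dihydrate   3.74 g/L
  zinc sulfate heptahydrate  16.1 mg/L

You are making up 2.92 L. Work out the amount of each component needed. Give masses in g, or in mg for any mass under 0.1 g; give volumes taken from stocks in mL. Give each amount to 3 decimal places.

gentamicin 2.293 mL; tetracycline 2.394 mL; sodium citrate dihydrate 10.921 g; zinc sulfate heptahydrate 47.012 mg

Working volume: 2.92 L.
gentamicin: C1V1 = C2V2 → 23.4 µg/mL × 2920 mL ÷ 29800 µg/mL = 2.293 mL
tetracycline: C1V1 = C2V2 → 12.3 µg/mL × 2920 mL ÷ 15000 µg/mL = 2.394 mL
sodium citrate dihydrate: 3.74 g/L × 2.92 L = 10.921 g
zinc sulfate heptahydrate: 16.1 mg/L × 2.92 L = 47.012 mg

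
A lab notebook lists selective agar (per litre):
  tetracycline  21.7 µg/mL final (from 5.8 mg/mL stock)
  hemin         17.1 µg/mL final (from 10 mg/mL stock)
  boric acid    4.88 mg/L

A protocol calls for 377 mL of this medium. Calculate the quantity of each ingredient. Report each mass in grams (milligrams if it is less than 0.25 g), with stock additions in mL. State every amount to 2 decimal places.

tetracycline 1.41 mL; hemin 0.64 mL; boric acid 1.84 mg

Scale factor relative to 1 L: 0.377.
tetracycline: C1V1 = C2V2 → 21.7 µg/mL × 377 mL ÷ 5800 µg/mL = 1.41 mL
hemin: dilute stock: 17.1 µg/mL × 377 mL ÷ 10000 µg/mL = 0.64 mL
boric acid: 4.88 mg/L × 0.377 L = 1.84 mg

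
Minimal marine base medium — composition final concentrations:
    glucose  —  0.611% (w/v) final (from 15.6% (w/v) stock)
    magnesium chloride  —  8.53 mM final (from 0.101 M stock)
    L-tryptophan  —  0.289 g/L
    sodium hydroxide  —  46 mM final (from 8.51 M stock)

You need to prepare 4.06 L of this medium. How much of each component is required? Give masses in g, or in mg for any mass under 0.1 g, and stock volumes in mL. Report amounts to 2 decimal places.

Scale factor relative to 1 L: 4.06.
glucose: dilute stock: 0.611% ÷ 15.6% × 4060 mL = 159.02 mL
magnesium chloride: V = C2·V2/C1 = 8.53 mM × 4060 mL ÷ 101 mM = 342.89 mL
L-tryptophan: 0.289 g/L × 4.06 L = 1.17 g
sodium hydroxide: V = C2·V2/C1 = 46 mM × 4060 mL ÷ 8510 mM = 21.95 mL

glucose 159.02 mL; magnesium chloride 342.89 mL; L-tryptophan 1.17 g; sodium hydroxide 21.95 mL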